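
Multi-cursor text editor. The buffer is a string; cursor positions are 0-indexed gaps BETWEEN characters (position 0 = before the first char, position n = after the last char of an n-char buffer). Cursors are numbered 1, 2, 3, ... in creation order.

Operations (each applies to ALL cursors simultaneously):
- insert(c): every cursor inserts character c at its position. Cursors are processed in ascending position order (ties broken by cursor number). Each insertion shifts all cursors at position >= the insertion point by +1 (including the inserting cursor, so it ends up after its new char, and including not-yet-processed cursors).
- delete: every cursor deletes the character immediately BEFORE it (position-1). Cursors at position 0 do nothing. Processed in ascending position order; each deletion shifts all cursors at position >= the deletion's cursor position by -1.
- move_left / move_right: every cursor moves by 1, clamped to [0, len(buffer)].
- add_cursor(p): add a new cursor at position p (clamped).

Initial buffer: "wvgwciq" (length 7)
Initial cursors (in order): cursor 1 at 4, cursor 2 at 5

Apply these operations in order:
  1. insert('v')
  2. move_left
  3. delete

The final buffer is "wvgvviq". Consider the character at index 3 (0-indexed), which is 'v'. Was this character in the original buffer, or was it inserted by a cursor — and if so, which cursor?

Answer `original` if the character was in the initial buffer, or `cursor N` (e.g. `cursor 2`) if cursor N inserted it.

After op 1 (insert('v')): buffer="wvgwvcviq" (len 9), cursors c1@5 c2@7, authorship ....1.2..
After op 2 (move_left): buffer="wvgwvcviq" (len 9), cursors c1@4 c2@6, authorship ....1.2..
After op 3 (delete): buffer="wvgvviq" (len 7), cursors c1@3 c2@4, authorship ...12..
Authorship (.=original, N=cursor N): . . . 1 2 . .
Index 3: author = 1

Answer: cursor 1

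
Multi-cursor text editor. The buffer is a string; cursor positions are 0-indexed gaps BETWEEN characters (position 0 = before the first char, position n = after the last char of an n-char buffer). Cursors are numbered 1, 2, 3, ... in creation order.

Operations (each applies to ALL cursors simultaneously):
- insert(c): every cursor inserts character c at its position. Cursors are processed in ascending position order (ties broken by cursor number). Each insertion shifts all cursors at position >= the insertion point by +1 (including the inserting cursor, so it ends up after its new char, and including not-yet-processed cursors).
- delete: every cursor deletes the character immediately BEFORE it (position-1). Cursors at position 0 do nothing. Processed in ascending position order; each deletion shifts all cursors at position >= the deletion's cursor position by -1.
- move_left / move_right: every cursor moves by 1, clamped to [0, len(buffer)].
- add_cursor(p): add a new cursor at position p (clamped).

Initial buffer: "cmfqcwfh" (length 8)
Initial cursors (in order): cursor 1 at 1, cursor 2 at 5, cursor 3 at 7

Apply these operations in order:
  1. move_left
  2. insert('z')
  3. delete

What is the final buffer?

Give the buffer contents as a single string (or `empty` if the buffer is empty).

Answer: cmfqcwfh

Derivation:
After op 1 (move_left): buffer="cmfqcwfh" (len 8), cursors c1@0 c2@4 c3@6, authorship ........
After op 2 (insert('z')): buffer="zcmfqzcwzfh" (len 11), cursors c1@1 c2@6 c3@9, authorship 1....2..3..
After op 3 (delete): buffer="cmfqcwfh" (len 8), cursors c1@0 c2@4 c3@6, authorship ........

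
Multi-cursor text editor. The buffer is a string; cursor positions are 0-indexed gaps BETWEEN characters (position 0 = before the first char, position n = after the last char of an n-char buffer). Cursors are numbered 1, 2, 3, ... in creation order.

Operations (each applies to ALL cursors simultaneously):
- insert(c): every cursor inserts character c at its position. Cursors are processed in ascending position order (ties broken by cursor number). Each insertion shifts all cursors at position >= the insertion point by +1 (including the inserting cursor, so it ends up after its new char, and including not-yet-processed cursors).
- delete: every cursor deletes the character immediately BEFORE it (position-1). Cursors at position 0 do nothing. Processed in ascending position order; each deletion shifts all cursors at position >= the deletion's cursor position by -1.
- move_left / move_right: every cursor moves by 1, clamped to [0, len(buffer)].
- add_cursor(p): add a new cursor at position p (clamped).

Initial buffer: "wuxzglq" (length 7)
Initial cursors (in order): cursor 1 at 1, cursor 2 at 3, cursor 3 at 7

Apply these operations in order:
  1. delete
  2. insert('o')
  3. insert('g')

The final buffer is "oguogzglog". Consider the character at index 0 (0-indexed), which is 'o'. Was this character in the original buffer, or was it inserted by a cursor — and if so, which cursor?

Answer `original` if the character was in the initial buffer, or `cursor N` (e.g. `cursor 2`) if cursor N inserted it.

Answer: cursor 1

Derivation:
After op 1 (delete): buffer="uzgl" (len 4), cursors c1@0 c2@1 c3@4, authorship ....
After op 2 (insert('o')): buffer="ouozglo" (len 7), cursors c1@1 c2@3 c3@7, authorship 1.2...3
After op 3 (insert('g')): buffer="oguogzglog" (len 10), cursors c1@2 c2@5 c3@10, authorship 11.22...33
Authorship (.=original, N=cursor N): 1 1 . 2 2 . . . 3 3
Index 0: author = 1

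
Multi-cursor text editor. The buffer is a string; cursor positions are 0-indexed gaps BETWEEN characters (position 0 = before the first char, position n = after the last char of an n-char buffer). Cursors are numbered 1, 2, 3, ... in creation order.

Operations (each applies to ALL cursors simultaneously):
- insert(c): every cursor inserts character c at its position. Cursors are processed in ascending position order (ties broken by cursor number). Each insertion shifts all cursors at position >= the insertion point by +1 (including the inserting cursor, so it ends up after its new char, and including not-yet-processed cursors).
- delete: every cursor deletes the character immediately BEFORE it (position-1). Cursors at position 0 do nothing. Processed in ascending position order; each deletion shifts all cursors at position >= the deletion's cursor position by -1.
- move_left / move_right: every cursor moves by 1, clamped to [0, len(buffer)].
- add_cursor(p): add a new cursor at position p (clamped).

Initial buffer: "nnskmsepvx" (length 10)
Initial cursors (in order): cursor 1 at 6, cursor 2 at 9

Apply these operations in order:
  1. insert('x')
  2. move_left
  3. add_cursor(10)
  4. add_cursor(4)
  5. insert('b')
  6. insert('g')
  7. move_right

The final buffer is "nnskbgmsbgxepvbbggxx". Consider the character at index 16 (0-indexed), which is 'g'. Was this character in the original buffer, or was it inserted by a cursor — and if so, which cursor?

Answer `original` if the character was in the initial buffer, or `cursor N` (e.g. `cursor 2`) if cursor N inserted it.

After op 1 (insert('x')): buffer="nnskmsxepvxx" (len 12), cursors c1@7 c2@11, authorship ......1...2.
After op 2 (move_left): buffer="nnskmsxepvxx" (len 12), cursors c1@6 c2@10, authorship ......1...2.
After op 3 (add_cursor(10)): buffer="nnskmsxepvxx" (len 12), cursors c1@6 c2@10 c3@10, authorship ......1...2.
After op 4 (add_cursor(4)): buffer="nnskmsxepvxx" (len 12), cursors c4@4 c1@6 c2@10 c3@10, authorship ......1...2.
After op 5 (insert('b')): buffer="nnskbmsbxepvbbxx" (len 16), cursors c4@5 c1@8 c2@14 c3@14, authorship ....4..11...232.
After op 6 (insert('g')): buffer="nnskbgmsbgxepvbbggxx" (len 20), cursors c4@6 c1@10 c2@18 c3@18, authorship ....44..111...23232.
After op 7 (move_right): buffer="nnskbgmsbgxepvbbggxx" (len 20), cursors c4@7 c1@11 c2@19 c3@19, authorship ....44..111...23232.
Authorship (.=original, N=cursor N): . . . . 4 4 . . 1 1 1 . . . 2 3 2 3 2 .
Index 16: author = 2

Answer: cursor 2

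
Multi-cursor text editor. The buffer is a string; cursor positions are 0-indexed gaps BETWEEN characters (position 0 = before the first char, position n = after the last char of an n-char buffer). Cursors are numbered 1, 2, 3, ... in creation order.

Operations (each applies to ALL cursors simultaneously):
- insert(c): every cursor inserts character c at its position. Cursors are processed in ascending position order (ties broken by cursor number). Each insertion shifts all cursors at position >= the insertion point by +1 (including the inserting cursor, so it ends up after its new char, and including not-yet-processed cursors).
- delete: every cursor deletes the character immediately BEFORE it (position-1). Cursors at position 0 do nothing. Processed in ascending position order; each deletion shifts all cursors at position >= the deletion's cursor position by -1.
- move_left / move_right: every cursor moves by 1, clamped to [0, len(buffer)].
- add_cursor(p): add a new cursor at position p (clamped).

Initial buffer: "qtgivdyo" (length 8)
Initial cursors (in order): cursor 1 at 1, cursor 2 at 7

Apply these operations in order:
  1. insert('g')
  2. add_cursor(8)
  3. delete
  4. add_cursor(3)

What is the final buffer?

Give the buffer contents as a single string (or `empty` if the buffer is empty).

Answer: qtgivdo

Derivation:
After op 1 (insert('g')): buffer="qgtgivdygo" (len 10), cursors c1@2 c2@9, authorship .1......2.
After op 2 (add_cursor(8)): buffer="qgtgivdygo" (len 10), cursors c1@2 c3@8 c2@9, authorship .1......2.
After op 3 (delete): buffer="qtgivdo" (len 7), cursors c1@1 c2@6 c3@6, authorship .......
After op 4 (add_cursor(3)): buffer="qtgivdo" (len 7), cursors c1@1 c4@3 c2@6 c3@6, authorship .......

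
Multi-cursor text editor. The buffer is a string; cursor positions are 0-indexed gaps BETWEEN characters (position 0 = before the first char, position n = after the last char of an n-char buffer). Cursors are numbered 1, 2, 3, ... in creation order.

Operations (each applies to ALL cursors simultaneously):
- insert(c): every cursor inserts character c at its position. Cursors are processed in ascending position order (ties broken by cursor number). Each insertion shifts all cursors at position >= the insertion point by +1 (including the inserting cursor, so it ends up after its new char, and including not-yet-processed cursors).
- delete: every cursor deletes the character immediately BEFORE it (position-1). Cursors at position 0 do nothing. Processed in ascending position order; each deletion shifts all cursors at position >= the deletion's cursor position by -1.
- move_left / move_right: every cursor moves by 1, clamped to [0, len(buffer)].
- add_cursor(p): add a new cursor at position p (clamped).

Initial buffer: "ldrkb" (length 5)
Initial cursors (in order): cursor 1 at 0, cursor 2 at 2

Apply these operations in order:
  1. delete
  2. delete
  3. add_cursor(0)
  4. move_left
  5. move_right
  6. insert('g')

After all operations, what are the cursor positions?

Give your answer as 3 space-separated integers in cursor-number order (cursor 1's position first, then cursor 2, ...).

After op 1 (delete): buffer="lrkb" (len 4), cursors c1@0 c2@1, authorship ....
After op 2 (delete): buffer="rkb" (len 3), cursors c1@0 c2@0, authorship ...
After op 3 (add_cursor(0)): buffer="rkb" (len 3), cursors c1@0 c2@0 c3@0, authorship ...
After op 4 (move_left): buffer="rkb" (len 3), cursors c1@0 c2@0 c3@0, authorship ...
After op 5 (move_right): buffer="rkb" (len 3), cursors c1@1 c2@1 c3@1, authorship ...
After op 6 (insert('g')): buffer="rgggkb" (len 6), cursors c1@4 c2@4 c3@4, authorship .123..

Answer: 4 4 4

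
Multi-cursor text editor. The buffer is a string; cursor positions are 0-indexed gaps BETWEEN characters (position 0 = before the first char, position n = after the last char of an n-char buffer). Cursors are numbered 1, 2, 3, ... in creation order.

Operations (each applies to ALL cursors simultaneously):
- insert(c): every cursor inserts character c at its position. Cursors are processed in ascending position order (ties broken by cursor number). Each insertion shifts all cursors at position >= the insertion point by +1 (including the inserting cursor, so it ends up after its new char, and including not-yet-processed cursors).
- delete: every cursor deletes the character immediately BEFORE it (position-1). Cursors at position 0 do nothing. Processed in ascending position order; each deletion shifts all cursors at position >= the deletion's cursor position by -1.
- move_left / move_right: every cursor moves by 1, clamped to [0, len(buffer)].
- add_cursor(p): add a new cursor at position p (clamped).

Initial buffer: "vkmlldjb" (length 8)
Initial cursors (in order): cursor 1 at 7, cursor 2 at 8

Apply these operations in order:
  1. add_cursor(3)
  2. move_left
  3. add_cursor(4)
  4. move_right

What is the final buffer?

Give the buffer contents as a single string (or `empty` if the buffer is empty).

Answer: vkmlldjb

Derivation:
After op 1 (add_cursor(3)): buffer="vkmlldjb" (len 8), cursors c3@3 c1@7 c2@8, authorship ........
After op 2 (move_left): buffer="vkmlldjb" (len 8), cursors c3@2 c1@6 c2@7, authorship ........
After op 3 (add_cursor(4)): buffer="vkmlldjb" (len 8), cursors c3@2 c4@4 c1@6 c2@7, authorship ........
After op 4 (move_right): buffer="vkmlldjb" (len 8), cursors c3@3 c4@5 c1@7 c2@8, authorship ........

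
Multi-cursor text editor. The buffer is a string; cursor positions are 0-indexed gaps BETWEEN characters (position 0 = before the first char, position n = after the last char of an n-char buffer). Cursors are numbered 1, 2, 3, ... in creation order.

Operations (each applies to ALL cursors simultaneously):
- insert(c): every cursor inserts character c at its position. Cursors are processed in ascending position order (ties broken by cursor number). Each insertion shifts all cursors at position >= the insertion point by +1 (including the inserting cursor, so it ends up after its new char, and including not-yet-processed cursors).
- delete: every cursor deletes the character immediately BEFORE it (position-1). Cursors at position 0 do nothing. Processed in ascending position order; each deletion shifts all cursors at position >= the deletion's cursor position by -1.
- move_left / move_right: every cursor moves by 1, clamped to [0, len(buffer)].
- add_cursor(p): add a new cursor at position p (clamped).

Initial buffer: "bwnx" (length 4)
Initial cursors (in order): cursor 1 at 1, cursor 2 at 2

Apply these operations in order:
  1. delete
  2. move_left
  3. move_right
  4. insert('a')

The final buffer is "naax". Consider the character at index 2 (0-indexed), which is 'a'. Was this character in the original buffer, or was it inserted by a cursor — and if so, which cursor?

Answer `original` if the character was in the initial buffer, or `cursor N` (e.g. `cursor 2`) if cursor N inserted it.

After op 1 (delete): buffer="nx" (len 2), cursors c1@0 c2@0, authorship ..
After op 2 (move_left): buffer="nx" (len 2), cursors c1@0 c2@0, authorship ..
After op 3 (move_right): buffer="nx" (len 2), cursors c1@1 c2@1, authorship ..
After op 4 (insert('a')): buffer="naax" (len 4), cursors c1@3 c2@3, authorship .12.
Authorship (.=original, N=cursor N): . 1 2 .
Index 2: author = 2

Answer: cursor 2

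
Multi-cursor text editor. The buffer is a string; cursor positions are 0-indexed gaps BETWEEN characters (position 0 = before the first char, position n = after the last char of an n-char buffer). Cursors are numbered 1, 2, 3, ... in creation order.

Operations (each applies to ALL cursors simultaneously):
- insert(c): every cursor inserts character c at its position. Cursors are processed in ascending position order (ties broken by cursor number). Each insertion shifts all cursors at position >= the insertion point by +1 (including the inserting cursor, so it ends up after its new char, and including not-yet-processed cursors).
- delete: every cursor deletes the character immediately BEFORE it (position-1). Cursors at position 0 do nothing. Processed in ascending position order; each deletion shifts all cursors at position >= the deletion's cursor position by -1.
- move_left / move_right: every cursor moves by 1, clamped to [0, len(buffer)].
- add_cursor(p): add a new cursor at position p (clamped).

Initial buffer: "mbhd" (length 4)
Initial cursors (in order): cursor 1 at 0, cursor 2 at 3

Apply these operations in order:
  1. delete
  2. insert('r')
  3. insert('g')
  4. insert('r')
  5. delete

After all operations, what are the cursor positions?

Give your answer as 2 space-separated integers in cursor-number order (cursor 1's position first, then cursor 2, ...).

Answer: 2 6

Derivation:
After op 1 (delete): buffer="mbd" (len 3), cursors c1@0 c2@2, authorship ...
After op 2 (insert('r')): buffer="rmbrd" (len 5), cursors c1@1 c2@4, authorship 1..2.
After op 3 (insert('g')): buffer="rgmbrgd" (len 7), cursors c1@2 c2@6, authorship 11..22.
After op 4 (insert('r')): buffer="rgrmbrgrd" (len 9), cursors c1@3 c2@8, authorship 111..222.
After op 5 (delete): buffer="rgmbrgd" (len 7), cursors c1@2 c2@6, authorship 11..22.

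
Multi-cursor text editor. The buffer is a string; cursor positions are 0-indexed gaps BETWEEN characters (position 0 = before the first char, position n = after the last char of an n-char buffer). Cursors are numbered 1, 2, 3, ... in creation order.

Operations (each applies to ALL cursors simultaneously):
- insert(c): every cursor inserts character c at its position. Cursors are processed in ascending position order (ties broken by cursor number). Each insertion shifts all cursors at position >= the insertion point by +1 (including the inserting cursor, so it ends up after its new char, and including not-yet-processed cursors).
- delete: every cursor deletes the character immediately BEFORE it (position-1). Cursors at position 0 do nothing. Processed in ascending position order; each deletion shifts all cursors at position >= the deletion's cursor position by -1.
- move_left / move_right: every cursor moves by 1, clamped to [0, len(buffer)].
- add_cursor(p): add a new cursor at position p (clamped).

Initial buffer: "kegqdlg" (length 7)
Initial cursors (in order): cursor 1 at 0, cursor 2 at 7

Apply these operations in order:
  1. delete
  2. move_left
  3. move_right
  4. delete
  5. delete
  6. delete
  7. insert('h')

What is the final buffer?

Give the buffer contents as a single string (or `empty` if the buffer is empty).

Answer: hegh

Derivation:
After op 1 (delete): buffer="kegqdl" (len 6), cursors c1@0 c2@6, authorship ......
After op 2 (move_left): buffer="kegqdl" (len 6), cursors c1@0 c2@5, authorship ......
After op 3 (move_right): buffer="kegqdl" (len 6), cursors c1@1 c2@6, authorship ......
After op 4 (delete): buffer="egqd" (len 4), cursors c1@0 c2@4, authorship ....
After op 5 (delete): buffer="egq" (len 3), cursors c1@0 c2@3, authorship ...
After op 6 (delete): buffer="eg" (len 2), cursors c1@0 c2@2, authorship ..
After op 7 (insert('h')): buffer="hegh" (len 4), cursors c1@1 c2@4, authorship 1..2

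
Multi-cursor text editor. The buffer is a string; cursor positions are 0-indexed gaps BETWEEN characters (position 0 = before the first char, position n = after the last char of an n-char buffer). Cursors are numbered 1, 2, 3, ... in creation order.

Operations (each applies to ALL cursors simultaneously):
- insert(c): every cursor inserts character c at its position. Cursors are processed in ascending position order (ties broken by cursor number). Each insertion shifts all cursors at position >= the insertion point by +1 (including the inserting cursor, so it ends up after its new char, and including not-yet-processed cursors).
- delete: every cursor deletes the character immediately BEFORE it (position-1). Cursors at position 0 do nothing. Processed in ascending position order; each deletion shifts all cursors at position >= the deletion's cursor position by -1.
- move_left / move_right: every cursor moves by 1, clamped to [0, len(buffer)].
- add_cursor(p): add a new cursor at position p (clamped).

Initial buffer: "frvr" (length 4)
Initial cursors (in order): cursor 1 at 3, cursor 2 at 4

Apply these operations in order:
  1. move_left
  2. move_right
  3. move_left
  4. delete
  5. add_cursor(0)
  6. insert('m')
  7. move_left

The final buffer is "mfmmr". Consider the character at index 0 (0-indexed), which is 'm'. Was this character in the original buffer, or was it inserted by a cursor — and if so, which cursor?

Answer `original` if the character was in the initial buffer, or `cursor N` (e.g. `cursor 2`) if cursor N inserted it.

Answer: cursor 3

Derivation:
After op 1 (move_left): buffer="frvr" (len 4), cursors c1@2 c2@3, authorship ....
After op 2 (move_right): buffer="frvr" (len 4), cursors c1@3 c2@4, authorship ....
After op 3 (move_left): buffer="frvr" (len 4), cursors c1@2 c2@3, authorship ....
After op 4 (delete): buffer="fr" (len 2), cursors c1@1 c2@1, authorship ..
After op 5 (add_cursor(0)): buffer="fr" (len 2), cursors c3@0 c1@1 c2@1, authorship ..
After op 6 (insert('m')): buffer="mfmmr" (len 5), cursors c3@1 c1@4 c2@4, authorship 3.12.
After op 7 (move_left): buffer="mfmmr" (len 5), cursors c3@0 c1@3 c2@3, authorship 3.12.
Authorship (.=original, N=cursor N): 3 . 1 2 .
Index 0: author = 3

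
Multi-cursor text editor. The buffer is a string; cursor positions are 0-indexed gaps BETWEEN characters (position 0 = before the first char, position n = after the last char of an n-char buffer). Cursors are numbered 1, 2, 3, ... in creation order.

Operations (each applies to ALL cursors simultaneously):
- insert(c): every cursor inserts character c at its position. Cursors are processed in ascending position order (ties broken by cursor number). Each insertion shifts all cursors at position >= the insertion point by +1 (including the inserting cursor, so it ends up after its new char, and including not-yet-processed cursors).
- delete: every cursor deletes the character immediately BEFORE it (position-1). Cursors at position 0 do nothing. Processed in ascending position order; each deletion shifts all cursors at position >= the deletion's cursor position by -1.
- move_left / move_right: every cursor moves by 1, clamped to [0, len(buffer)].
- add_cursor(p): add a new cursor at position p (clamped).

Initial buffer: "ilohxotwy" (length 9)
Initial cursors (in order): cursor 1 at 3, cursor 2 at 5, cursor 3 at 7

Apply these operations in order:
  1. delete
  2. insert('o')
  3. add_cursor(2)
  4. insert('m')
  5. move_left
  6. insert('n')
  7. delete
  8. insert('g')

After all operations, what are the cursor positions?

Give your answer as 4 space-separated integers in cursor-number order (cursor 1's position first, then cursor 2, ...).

After op 1 (delete): buffer="ilhowy" (len 6), cursors c1@2 c2@3 c3@4, authorship ......
After op 2 (insert('o')): buffer="ilohooowy" (len 9), cursors c1@3 c2@5 c3@7, authorship ..1.2.3..
After op 3 (add_cursor(2)): buffer="ilohooowy" (len 9), cursors c4@2 c1@3 c2@5 c3@7, authorship ..1.2.3..
After op 4 (insert('m')): buffer="ilmomhomoomwy" (len 13), cursors c4@3 c1@5 c2@8 c3@11, authorship ..411.22.33..
After op 5 (move_left): buffer="ilmomhomoomwy" (len 13), cursors c4@2 c1@4 c2@7 c3@10, authorship ..411.22.33..
After op 6 (insert('n')): buffer="ilnmonmhonmoonmwy" (len 17), cursors c4@3 c1@6 c2@10 c3@14, authorship ..44111.222.333..
After op 7 (delete): buffer="ilmomhomoomwy" (len 13), cursors c4@2 c1@4 c2@7 c3@10, authorship ..411.22.33..
After op 8 (insert('g')): buffer="ilgmogmhogmoogmwy" (len 17), cursors c4@3 c1@6 c2@10 c3@14, authorship ..44111.222.333..

Answer: 6 10 14 3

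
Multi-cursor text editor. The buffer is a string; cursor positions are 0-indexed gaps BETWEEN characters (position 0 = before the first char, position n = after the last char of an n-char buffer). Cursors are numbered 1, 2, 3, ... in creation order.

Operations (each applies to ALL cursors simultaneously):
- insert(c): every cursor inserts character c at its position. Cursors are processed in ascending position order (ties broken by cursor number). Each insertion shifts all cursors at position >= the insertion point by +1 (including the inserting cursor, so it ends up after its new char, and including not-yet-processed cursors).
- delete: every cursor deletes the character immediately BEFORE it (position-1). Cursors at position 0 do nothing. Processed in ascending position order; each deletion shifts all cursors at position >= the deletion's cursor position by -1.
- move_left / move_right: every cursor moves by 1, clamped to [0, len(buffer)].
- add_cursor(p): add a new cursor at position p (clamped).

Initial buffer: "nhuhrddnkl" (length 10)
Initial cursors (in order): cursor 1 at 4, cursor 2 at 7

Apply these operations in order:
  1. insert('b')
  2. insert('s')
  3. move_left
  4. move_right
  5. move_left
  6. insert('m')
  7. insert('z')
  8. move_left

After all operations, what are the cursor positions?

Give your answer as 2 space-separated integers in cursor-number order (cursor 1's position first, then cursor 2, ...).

Answer: 6 13

Derivation:
After op 1 (insert('b')): buffer="nhuhbrddbnkl" (len 12), cursors c1@5 c2@9, authorship ....1...2...
After op 2 (insert('s')): buffer="nhuhbsrddbsnkl" (len 14), cursors c1@6 c2@11, authorship ....11...22...
After op 3 (move_left): buffer="nhuhbsrddbsnkl" (len 14), cursors c1@5 c2@10, authorship ....11...22...
After op 4 (move_right): buffer="nhuhbsrddbsnkl" (len 14), cursors c1@6 c2@11, authorship ....11...22...
After op 5 (move_left): buffer="nhuhbsrddbsnkl" (len 14), cursors c1@5 c2@10, authorship ....11...22...
After op 6 (insert('m')): buffer="nhuhbmsrddbmsnkl" (len 16), cursors c1@6 c2@12, authorship ....111...222...
After op 7 (insert('z')): buffer="nhuhbmzsrddbmzsnkl" (len 18), cursors c1@7 c2@14, authorship ....1111...2222...
After op 8 (move_left): buffer="nhuhbmzsrddbmzsnkl" (len 18), cursors c1@6 c2@13, authorship ....1111...2222...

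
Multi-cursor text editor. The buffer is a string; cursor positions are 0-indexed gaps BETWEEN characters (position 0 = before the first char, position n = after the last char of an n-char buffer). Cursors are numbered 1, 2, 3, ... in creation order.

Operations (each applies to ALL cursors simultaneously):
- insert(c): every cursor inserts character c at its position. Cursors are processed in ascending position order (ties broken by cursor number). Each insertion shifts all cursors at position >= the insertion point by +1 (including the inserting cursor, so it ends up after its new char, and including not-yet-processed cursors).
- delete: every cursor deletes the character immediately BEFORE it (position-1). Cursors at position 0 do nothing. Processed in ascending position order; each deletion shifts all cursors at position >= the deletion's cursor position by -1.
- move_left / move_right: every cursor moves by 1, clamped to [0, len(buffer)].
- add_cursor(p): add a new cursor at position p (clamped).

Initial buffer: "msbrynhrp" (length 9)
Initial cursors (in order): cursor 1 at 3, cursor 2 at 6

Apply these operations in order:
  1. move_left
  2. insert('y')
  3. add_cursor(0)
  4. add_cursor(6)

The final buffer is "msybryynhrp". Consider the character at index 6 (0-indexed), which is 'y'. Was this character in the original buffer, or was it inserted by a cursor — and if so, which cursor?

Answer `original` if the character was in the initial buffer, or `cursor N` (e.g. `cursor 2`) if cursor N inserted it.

Answer: cursor 2

Derivation:
After op 1 (move_left): buffer="msbrynhrp" (len 9), cursors c1@2 c2@5, authorship .........
After op 2 (insert('y')): buffer="msybryynhrp" (len 11), cursors c1@3 c2@7, authorship ..1...2....
After op 3 (add_cursor(0)): buffer="msybryynhrp" (len 11), cursors c3@0 c1@3 c2@7, authorship ..1...2....
After op 4 (add_cursor(6)): buffer="msybryynhrp" (len 11), cursors c3@0 c1@3 c4@6 c2@7, authorship ..1...2....
Authorship (.=original, N=cursor N): . . 1 . . . 2 . . . .
Index 6: author = 2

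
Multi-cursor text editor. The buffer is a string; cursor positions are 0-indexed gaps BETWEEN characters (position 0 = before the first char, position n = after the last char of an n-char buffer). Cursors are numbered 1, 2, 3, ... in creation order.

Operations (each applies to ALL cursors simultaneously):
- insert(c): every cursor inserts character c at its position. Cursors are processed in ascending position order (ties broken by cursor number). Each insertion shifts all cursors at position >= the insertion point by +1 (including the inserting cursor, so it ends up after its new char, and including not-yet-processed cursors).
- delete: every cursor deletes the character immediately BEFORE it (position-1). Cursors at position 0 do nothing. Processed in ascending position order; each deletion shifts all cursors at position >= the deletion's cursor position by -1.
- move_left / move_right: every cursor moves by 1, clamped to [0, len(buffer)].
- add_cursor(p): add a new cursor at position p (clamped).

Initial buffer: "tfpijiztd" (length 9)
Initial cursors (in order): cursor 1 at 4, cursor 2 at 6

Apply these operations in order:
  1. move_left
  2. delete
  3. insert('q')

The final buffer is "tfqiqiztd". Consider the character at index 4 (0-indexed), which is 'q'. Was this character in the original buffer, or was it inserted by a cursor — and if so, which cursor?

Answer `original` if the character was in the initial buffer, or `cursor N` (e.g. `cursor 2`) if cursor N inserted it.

After op 1 (move_left): buffer="tfpijiztd" (len 9), cursors c1@3 c2@5, authorship .........
After op 2 (delete): buffer="tfiiztd" (len 7), cursors c1@2 c2@3, authorship .......
After op 3 (insert('q')): buffer="tfqiqiztd" (len 9), cursors c1@3 c2@5, authorship ..1.2....
Authorship (.=original, N=cursor N): . . 1 . 2 . . . .
Index 4: author = 2

Answer: cursor 2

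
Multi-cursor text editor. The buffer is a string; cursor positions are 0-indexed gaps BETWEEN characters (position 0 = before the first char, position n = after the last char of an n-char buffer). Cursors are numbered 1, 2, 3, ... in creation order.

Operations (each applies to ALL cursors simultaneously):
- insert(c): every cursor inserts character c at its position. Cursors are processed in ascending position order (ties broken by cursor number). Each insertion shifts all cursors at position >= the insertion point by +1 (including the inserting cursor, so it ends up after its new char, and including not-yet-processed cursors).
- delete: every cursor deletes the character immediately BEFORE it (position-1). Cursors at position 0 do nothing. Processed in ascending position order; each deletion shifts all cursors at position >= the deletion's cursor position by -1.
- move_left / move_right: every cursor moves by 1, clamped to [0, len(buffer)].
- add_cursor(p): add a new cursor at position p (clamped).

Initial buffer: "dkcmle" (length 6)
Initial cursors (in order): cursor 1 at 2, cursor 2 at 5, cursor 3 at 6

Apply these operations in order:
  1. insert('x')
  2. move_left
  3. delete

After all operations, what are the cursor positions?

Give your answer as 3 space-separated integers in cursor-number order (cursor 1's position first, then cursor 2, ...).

Answer: 1 4 5

Derivation:
After op 1 (insert('x')): buffer="dkxcmlxex" (len 9), cursors c1@3 c2@7 c3@9, authorship ..1...2.3
After op 2 (move_left): buffer="dkxcmlxex" (len 9), cursors c1@2 c2@6 c3@8, authorship ..1...2.3
After op 3 (delete): buffer="dxcmxx" (len 6), cursors c1@1 c2@4 c3@5, authorship .1..23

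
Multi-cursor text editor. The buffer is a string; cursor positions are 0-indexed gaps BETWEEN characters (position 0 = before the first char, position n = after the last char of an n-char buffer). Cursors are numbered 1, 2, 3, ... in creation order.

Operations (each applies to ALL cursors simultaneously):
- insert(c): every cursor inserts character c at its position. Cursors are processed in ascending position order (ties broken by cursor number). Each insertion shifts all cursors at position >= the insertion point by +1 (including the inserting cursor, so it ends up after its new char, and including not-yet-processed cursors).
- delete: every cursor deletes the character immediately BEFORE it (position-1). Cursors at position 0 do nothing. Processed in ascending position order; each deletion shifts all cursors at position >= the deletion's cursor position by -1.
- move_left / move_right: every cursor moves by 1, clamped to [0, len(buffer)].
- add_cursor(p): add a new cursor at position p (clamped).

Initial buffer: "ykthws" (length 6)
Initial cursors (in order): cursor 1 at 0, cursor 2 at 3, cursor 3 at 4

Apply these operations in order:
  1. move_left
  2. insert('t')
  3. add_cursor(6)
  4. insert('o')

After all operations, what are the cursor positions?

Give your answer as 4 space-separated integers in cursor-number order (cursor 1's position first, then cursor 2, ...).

After op 1 (move_left): buffer="ykthws" (len 6), cursors c1@0 c2@2 c3@3, authorship ......
After op 2 (insert('t')): buffer="tykttthws" (len 9), cursors c1@1 c2@4 c3@6, authorship 1..2.3...
After op 3 (add_cursor(6)): buffer="tykttthws" (len 9), cursors c1@1 c2@4 c3@6 c4@6, authorship 1..2.3...
After op 4 (insert('o')): buffer="toyktottoohws" (len 13), cursors c1@2 c2@6 c3@10 c4@10, authorship 11..22.334...

Answer: 2 6 10 10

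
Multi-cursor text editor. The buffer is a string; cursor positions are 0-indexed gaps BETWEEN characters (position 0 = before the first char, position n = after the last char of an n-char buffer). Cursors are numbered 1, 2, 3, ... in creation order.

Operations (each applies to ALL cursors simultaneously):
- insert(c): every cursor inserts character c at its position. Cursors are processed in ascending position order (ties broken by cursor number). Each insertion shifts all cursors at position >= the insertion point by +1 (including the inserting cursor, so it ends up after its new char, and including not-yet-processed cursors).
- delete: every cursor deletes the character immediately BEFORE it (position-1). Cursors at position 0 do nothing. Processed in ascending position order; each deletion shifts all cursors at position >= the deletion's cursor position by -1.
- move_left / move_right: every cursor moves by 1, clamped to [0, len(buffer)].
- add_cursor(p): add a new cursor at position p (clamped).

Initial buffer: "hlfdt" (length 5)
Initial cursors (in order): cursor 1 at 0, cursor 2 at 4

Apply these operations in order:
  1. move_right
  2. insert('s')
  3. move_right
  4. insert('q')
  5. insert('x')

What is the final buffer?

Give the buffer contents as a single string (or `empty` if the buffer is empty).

After op 1 (move_right): buffer="hlfdt" (len 5), cursors c1@1 c2@5, authorship .....
After op 2 (insert('s')): buffer="hslfdts" (len 7), cursors c1@2 c2@7, authorship .1....2
After op 3 (move_right): buffer="hslfdts" (len 7), cursors c1@3 c2@7, authorship .1....2
After op 4 (insert('q')): buffer="hslqfdtsq" (len 9), cursors c1@4 c2@9, authorship .1.1...22
After op 5 (insert('x')): buffer="hslqxfdtsqx" (len 11), cursors c1@5 c2@11, authorship .1.11...222

Answer: hslqxfdtsqx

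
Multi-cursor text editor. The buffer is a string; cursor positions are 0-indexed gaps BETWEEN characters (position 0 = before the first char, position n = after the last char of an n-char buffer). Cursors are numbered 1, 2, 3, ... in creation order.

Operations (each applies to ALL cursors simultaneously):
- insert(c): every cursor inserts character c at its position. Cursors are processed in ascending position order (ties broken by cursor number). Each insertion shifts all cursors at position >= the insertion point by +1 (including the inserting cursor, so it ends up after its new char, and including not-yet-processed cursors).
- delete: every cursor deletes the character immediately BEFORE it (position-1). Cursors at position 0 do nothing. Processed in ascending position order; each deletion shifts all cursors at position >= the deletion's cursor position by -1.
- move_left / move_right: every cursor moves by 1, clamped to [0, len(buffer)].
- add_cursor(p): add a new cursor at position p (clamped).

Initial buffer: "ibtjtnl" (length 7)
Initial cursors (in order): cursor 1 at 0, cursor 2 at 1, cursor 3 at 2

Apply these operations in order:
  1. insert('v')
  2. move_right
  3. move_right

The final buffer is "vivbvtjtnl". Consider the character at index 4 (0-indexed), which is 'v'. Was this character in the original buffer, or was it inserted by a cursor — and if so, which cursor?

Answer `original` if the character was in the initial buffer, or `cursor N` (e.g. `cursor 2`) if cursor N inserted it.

After op 1 (insert('v')): buffer="vivbvtjtnl" (len 10), cursors c1@1 c2@3 c3@5, authorship 1.2.3.....
After op 2 (move_right): buffer="vivbvtjtnl" (len 10), cursors c1@2 c2@4 c3@6, authorship 1.2.3.....
After op 3 (move_right): buffer="vivbvtjtnl" (len 10), cursors c1@3 c2@5 c3@7, authorship 1.2.3.....
Authorship (.=original, N=cursor N): 1 . 2 . 3 . . . . .
Index 4: author = 3

Answer: cursor 3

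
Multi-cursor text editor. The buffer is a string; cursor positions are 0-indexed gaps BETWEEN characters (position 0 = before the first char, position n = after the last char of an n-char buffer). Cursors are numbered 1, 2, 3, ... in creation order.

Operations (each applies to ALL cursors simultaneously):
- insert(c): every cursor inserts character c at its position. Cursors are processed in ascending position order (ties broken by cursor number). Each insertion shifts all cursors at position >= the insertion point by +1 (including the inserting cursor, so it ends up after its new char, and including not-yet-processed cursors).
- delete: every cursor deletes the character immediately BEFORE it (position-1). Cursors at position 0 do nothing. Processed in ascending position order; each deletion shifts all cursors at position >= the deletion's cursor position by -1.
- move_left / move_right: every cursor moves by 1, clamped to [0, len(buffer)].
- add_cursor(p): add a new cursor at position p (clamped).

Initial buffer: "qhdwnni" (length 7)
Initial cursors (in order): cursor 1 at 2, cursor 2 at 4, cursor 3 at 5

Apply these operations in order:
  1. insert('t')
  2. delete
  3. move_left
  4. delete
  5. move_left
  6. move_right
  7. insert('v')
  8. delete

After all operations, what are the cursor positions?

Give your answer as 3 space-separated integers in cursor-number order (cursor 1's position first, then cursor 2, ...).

After op 1 (insert('t')): buffer="qhtdwtntni" (len 10), cursors c1@3 c2@6 c3@8, authorship ..1..2.3..
After op 2 (delete): buffer="qhdwnni" (len 7), cursors c1@2 c2@4 c3@5, authorship .......
After op 3 (move_left): buffer="qhdwnni" (len 7), cursors c1@1 c2@3 c3@4, authorship .......
After op 4 (delete): buffer="hnni" (len 4), cursors c1@0 c2@1 c3@1, authorship ....
After op 5 (move_left): buffer="hnni" (len 4), cursors c1@0 c2@0 c3@0, authorship ....
After op 6 (move_right): buffer="hnni" (len 4), cursors c1@1 c2@1 c3@1, authorship ....
After op 7 (insert('v')): buffer="hvvvnni" (len 7), cursors c1@4 c2@4 c3@4, authorship .123...
After op 8 (delete): buffer="hnni" (len 4), cursors c1@1 c2@1 c3@1, authorship ....

Answer: 1 1 1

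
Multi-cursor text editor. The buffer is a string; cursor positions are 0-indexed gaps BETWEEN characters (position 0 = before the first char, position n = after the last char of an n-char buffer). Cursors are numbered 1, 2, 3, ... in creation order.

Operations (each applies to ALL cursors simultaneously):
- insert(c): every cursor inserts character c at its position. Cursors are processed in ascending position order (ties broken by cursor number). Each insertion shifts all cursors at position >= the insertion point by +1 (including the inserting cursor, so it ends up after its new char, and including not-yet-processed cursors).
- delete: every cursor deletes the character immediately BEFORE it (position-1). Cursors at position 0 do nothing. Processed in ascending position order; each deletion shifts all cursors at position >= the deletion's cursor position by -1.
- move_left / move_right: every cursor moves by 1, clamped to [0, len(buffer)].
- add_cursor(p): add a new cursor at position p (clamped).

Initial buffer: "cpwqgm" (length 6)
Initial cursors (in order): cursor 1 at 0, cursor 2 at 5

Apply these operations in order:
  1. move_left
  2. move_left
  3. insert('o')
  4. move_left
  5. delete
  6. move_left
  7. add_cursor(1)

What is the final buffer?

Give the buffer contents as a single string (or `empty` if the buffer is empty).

Answer: ocpoqgm

Derivation:
After op 1 (move_left): buffer="cpwqgm" (len 6), cursors c1@0 c2@4, authorship ......
After op 2 (move_left): buffer="cpwqgm" (len 6), cursors c1@0 c2@3, authorship ......
After op 3 (insert('o')): buffer="ocpwoqgm" (len 8), cursors c1@1 c2@5, authorship 1...2...
After op 4 (move_left): buffer="ocpwoqgm" (len 8), cursors c1@0 c2@4, authorship 1...2...
After op 5 (delete): buffer="ocpoqgm" (len 7), cursors c1@0 c2@3, authorship 1..2...
After op 6 (move_left): buffer="ocpoqgm" (len 7), cursors c1@0 c2@2, authorship 1..2...
After op 7 (add_cursor(1)): buffer="ocpoqgm" (len 7), cursors c1@0 c3@1 c2@2, authorship 1..2...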